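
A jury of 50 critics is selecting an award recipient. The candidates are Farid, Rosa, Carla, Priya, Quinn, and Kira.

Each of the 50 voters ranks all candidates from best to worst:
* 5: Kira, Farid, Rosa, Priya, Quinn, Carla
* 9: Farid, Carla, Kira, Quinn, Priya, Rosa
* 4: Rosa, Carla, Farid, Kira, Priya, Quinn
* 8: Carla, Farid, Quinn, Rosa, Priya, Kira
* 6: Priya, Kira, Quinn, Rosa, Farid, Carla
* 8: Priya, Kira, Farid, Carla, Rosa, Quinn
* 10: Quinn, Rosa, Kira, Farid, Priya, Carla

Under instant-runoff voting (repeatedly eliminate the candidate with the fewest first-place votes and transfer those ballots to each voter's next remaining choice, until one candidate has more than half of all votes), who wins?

Farid

Round 1: Farid 9, Rosa 4, Carla 8, Priya 14, Quinn 10, Kira 5. Rosa eliminated.
Round 2: Farid 9, Carla 12, Priya 14, Quinn 10, Kira 5. Kira eliminated.
Round 3: Farid 14, Carla 12, Priya 14, Quinn 10. Quinn eliminated.
Round 4: Farid 24, Carla 12, Priya 14. Carla eliminated.
Round 5: Farid 36, Priya 14. Farid has a majority (≥26).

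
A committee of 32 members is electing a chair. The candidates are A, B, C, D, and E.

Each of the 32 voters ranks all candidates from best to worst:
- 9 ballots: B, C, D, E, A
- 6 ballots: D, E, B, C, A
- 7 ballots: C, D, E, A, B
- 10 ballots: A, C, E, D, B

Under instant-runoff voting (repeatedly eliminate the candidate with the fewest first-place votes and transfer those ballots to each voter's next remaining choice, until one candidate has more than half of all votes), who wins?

A

Round 1: A 10, B 9, C 7, D 6, E 0. E eliminated.
Round 2: A 10, B 9, C 7, D 6. D eliminated.
Round 3: A 10, B 15, C 7. C eliminated.
Round 4: A 17, B 15. A has a majority (≥17).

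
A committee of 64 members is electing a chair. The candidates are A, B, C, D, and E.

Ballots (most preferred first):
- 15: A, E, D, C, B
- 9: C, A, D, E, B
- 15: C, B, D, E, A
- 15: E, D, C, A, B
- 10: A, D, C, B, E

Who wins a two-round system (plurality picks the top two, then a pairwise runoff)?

Round 1 first-place votes: A 25, B 0, C 24, D 0, E 15. A and C advance.
Runoff: A is ranked above C on 25 ballots, C above A on 39.

C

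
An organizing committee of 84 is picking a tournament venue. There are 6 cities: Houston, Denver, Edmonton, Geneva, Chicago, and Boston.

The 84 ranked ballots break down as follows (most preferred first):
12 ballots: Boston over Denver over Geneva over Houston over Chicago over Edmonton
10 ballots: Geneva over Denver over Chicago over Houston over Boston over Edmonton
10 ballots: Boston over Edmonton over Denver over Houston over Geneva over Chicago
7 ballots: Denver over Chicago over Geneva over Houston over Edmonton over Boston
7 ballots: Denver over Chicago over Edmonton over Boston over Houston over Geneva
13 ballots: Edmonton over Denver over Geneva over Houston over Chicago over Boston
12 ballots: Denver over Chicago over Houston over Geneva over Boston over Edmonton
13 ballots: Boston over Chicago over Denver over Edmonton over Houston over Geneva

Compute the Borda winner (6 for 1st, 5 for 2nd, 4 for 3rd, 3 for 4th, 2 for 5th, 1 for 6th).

Denver

Houston: 12×3 + 10×3 + 10×3 + 7×3 + 7×2 + 13×3 + 12×4 + 13×2 = 244
Denver: 12×5 + 10×5 + 10×4 + 7×6 + 7×6 + 13×5 + 12×6 + 13×4 = 423
Edmonton: 12×1 + 10×1 + 10×5 + 7×2 + 7×4 + 13×6 + 12×1 + 13×3 = 243
Geneva: 12×4 + 10×6 + 10×2 + 7×4 + 7×1 + 13×4 + 12×3 + 13×1 = 264
Chicago: 12×2 + 10×4 + 10×1 + 7×5 + 7×5 + 13×2 + 12×5 + 13×5 = 295
Boston: 12×6 + 10×2 + 10×6 + 7×1 + 7×3 + 13×1 + 12×2 + 13×6 = 295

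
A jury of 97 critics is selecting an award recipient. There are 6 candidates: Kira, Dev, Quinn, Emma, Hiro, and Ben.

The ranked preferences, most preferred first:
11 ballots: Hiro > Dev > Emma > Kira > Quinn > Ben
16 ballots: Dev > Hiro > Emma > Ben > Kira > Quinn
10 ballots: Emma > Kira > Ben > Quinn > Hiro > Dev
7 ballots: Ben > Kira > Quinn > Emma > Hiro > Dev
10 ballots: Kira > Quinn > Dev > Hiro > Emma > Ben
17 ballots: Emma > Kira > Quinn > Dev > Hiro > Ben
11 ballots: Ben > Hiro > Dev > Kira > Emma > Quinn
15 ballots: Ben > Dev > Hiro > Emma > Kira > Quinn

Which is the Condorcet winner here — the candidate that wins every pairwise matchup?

Dev vs Kira: 53–44
Dev vs Quinn: 53–44
Dev vs Emma: 63–34
Dev vs Hiro: 58–39
Dev vs Ben: 54–43
Dev beats every other candidate.

Dev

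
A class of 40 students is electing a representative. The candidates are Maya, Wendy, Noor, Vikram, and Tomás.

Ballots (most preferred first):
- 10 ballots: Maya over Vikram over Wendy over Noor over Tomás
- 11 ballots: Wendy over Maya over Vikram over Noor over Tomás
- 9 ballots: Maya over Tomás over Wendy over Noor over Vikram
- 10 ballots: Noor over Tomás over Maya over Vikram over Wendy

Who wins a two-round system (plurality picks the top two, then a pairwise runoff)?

Maya

Round 1 first-place votes: Maya 19, Wendy 11, Noor 10, Vikram 0, Tomás 0. Maya and Wendy advance.
Runoff: Maya is ranked above Wendy on 29 ballots, Wendy above Maya on 11.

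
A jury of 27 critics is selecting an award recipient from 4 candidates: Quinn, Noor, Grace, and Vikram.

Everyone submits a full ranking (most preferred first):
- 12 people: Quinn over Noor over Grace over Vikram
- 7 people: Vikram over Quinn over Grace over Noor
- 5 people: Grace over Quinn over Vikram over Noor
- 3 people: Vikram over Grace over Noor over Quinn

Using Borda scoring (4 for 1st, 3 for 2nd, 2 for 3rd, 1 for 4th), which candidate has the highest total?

Quinn: 12×4 + 7×3 + 5×3 + 3×1 = 87
Noor: 12×3 + 7×1 + 5×1 + 3×2 = 54
Grace: 12×2 + 7×2 + 5×4 + 3×3 = 67
Vikram: 12×1 + 7×4 + 5×2 + 3×4 = 62

Quinn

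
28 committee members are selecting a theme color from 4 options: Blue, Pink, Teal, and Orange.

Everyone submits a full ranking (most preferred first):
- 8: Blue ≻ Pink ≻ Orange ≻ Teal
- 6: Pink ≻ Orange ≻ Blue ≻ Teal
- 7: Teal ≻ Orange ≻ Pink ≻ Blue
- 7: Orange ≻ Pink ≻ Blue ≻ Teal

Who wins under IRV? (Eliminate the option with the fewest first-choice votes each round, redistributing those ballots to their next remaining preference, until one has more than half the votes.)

Orange

Round 1: Blue 8, Pink 6, Teal 7, Orange 7. Pink eliminated.
Round 2: Blue 8, Teal 7, Orange 13. Teal eliminated.
Round 3: Blue 8, Orange 20. Orange has a majority (≥15).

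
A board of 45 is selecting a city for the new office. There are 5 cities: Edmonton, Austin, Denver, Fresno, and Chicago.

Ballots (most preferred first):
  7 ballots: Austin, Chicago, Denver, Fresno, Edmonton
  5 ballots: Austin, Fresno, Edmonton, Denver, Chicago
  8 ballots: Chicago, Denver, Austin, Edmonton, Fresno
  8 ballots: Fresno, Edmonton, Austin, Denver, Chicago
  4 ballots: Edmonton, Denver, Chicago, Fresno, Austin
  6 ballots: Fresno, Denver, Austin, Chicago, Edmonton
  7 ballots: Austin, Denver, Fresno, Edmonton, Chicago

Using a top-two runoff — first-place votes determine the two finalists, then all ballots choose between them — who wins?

Round 1 first-place votes: Edmonton 4, Austin 19, Denver 0, Fresno 14, Chicago 8. Austin and Fresno advance.
Runoff: Austin is ranked above Fresno on 27 ballots, Fresno above Austin on 18.

Austin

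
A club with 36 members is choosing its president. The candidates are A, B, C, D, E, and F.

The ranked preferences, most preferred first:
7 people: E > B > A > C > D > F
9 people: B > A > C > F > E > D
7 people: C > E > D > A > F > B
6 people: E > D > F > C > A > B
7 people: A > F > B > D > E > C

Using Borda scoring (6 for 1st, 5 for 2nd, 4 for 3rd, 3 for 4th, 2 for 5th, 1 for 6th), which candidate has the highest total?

A

A: 7×4 + 9×5 + 7×3 + 6×2 + 7×6 = 148
B: 7×5 + 9×6 + 7×1 + 6×1 + 7×4 = 130
C: 7×3 + 9×4 + 7×6 + 6×3 + 7×1 = 124
D: 7×2 + 9×1 + 7×4 + 6×5 + 7×3 = 102
E: 7×6 + 9×2 + 7×5 + 6×6 + 7×2 = 145
F: 7×1 + 9×3 + 7×2 + 6×4 + 7×5 = 107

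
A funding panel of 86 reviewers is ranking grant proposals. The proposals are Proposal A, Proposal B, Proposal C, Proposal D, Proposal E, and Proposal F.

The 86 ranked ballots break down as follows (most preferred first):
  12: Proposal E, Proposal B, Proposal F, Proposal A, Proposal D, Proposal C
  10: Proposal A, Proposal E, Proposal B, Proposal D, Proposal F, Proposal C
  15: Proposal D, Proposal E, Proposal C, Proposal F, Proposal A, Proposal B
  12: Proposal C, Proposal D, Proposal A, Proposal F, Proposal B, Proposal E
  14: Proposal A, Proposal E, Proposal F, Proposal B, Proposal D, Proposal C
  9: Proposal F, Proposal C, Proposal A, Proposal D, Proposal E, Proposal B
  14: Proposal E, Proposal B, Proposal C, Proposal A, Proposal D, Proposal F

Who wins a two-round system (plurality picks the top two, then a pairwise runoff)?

Round 1 first-place votes: Proposal A 24, Proposal B 0, Proposal C 12, Proposal D 15, Proposal E 26, Proposal F 9. Proposal E and Proposal A advance.
Runoff: Proposal E is ranked above Proposal A on 41 ballots, Proposal A above Proposal E on 45.

Proposal A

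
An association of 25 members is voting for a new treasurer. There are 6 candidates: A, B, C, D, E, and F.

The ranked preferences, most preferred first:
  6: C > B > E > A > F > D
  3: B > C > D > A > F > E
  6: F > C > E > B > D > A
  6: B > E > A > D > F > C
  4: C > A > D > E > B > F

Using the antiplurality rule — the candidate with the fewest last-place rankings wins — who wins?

B

Last-place votes: A 6, B 0, C 6, D 6, E 3, F 4.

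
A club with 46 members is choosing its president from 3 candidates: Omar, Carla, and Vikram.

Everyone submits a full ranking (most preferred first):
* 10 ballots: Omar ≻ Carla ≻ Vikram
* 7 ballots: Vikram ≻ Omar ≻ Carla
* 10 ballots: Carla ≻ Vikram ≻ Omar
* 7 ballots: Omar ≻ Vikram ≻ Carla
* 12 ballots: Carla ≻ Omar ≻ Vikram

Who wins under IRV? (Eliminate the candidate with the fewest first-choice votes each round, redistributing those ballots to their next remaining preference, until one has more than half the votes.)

Omar

Round 1: Omar 17, Carla 22, Vikram 7. Vikram eliminated.
Round 2: Omar 24, Carla 22. Omar has a majority (≥24).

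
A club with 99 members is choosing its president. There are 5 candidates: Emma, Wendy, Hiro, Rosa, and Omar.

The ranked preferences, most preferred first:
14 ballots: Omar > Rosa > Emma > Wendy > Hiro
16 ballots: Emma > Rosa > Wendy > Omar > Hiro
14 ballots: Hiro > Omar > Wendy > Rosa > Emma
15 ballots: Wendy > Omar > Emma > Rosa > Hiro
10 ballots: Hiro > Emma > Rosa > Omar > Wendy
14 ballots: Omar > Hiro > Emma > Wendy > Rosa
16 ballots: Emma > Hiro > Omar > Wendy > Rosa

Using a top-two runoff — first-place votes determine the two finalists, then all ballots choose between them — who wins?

Omar

Round 1 first-place votes: Emma 32, Wendy 15, Hiro 24, Rosa 0, Omar 28. Emma and Omar advance.
Runoff: Emma is ranked above Omar on 42 ballots, Omar above Emma on 57.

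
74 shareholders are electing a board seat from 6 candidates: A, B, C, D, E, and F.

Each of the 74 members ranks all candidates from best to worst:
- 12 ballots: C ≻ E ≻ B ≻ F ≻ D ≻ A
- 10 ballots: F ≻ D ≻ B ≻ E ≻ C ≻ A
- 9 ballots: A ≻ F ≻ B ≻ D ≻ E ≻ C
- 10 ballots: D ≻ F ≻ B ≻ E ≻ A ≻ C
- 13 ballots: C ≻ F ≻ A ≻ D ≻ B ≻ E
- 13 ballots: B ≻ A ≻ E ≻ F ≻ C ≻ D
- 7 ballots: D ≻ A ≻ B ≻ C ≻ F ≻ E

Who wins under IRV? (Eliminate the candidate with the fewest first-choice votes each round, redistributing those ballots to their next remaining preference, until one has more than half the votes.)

F

Round 1: A 9, B 13, C 25, D 17, E 0, F 10. E eliminated.
Round 2: A 9, B 13, C 25, D 17, F 10. A eliminated.
Round 3: B 13, C 25, D 17, F 19. B eliminated.
Round 4: C 25, D 17, F 32. D eliminated.
Round 5: C 32, F 42. F has a majority (≥38).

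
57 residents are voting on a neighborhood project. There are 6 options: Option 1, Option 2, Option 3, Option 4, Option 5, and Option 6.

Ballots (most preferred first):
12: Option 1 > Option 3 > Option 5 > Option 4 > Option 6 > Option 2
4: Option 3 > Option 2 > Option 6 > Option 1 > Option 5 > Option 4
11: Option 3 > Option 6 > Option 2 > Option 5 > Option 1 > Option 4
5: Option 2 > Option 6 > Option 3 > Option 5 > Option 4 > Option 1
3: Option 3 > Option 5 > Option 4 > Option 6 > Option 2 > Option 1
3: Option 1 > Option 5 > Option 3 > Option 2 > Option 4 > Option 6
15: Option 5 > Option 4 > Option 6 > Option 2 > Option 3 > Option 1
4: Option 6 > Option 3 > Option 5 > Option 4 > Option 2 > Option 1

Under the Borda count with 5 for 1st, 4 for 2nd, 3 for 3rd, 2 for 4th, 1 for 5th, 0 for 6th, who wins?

Option 3

Option 1: 12×5 + 4×2 + 11×1 + 5×0 + 3×0 + 3×5 + 15×0 + 4×0 = 94
Option 2: 12×0 + 4×4 + 11×3 + 5×5 + 3×1 + 3×2 + 15×2 + 4×1 = 117
Option 3: 12×4 + 4×5 + 11×5 + 5×3 + 3×5 + 3×3 + 15×1 + 4×4 = 193
Option 4: 12×2 + 4×0 + 11×0 + 5×1 + 3×3 + 3×1 + 15×4 + 4×2 = 109
Option 5: 12×3 + 4×1 + 11×2 + 5×2 + 3×4 + 3×4 + 15×5 + 4×3 = 183
Option 6: 12×1 + 4×3 + 11×4 + 5×4 + 3×2 + 3×0 + 15×3 + 4×5 = 159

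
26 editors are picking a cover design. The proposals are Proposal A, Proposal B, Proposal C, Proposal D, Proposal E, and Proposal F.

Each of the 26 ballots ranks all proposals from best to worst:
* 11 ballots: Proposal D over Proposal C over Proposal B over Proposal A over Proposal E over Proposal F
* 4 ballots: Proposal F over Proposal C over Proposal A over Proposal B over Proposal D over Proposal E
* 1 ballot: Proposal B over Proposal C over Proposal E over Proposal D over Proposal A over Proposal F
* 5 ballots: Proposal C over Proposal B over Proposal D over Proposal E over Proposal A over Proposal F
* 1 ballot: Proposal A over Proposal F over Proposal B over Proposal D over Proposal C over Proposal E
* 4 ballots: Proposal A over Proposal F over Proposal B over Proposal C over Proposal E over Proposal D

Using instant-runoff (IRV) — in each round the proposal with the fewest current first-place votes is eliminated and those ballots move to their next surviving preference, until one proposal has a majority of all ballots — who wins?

Round 1: Proposal A 5, Proposal B 1, Proposal C 5, Proposal D 11, Proposal E 0, Proposal F 4. Proposal E eliminated.
Round 2: Proposal A 5, Proposal B 1, Proposal C 5, Proposal D 11, Proposal F 4. Proposal B eliminated.
Round 3: Proposal A 5, Proposal C 6, Proposal D 11, Proposal F 4. Proposal F eliminated.
Round 4: Proposal A 5, Proposal C 10, Proposal D 11. Proposal A eliminated.
Round 5: Proposal C 14, Proposal D 12. Proposal C has a majority (≥14).

Proposal C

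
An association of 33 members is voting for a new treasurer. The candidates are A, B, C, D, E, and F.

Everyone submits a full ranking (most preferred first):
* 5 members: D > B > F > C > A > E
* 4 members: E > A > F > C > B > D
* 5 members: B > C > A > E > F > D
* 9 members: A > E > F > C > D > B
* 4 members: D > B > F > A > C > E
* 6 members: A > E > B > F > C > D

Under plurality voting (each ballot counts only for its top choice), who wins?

A

First-place votes: A 15, B 5, C 0, D 9, E 4, F 0.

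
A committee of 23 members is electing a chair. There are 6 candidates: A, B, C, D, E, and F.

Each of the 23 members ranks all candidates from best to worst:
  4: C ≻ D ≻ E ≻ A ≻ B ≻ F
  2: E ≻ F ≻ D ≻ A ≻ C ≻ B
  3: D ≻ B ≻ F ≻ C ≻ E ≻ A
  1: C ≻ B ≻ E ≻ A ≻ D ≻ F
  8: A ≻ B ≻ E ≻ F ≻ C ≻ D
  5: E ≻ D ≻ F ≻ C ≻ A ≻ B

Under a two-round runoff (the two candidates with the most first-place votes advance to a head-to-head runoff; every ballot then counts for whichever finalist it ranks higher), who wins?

Round 1 first-place votes: A 8, B 0, C 5, D 3, E 7, F 0. A and E advance.
Runoff: A is ranked above E on 8 ballots, E above A on 15.

E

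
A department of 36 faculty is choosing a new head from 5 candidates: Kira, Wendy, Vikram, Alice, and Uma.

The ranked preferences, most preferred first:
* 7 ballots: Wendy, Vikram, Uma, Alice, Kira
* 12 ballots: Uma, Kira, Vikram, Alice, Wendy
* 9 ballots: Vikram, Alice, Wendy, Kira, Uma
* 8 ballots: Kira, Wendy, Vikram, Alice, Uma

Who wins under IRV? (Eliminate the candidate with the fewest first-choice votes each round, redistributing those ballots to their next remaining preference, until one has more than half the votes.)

Vikram

Round 1: Kira 8, Wendy 7, Vikram 9, Alice 0, Uma 12. Alice eliminated.
Round 2: Kira 8, Wendy 7, Vikram 9, Uma 12. Wendy eliminated.
Round 3: Kira 8, Vikram 16, Uma 12. Kira eliminated.
Round 4: Vikram 24, Uma 12. Vikram has a majority (≥19).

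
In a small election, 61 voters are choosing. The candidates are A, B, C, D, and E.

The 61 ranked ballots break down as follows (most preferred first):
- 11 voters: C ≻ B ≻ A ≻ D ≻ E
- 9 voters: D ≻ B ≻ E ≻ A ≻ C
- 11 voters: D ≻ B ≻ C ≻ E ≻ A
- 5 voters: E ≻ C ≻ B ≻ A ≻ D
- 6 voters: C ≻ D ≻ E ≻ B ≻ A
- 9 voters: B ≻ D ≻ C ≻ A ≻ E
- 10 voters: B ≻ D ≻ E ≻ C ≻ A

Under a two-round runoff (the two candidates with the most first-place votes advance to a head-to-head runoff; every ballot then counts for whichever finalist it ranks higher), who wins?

Round 1 first-place votes: A 0, B 19, C 17, D 20, E 5. D and B advance.
Runoff: D is ranked above B on 26 ballots, B above D on 35.

B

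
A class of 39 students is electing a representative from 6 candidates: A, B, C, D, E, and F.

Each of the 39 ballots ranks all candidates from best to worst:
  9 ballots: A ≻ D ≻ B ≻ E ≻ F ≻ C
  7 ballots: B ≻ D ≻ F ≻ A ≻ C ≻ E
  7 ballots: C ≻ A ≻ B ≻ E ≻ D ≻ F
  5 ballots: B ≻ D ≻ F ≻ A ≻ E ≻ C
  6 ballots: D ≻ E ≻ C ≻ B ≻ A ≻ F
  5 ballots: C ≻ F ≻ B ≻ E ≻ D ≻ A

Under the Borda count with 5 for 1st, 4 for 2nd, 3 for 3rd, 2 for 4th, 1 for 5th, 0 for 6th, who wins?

A: 9×5 + 7×2 + 7×4 + 5×2 + 6×1 + 5×0 = 103
B: 9×3 + 7×5 + 7×3 + 5×5 + 6×2 + 5×3 = 135
C: 9×0 + 7×1 + 7×5 + 5×0 + 6×3 + 5×5 = 85
D: 9×4 + 7×4 + 7×1 + 5×4 + 6×5 + 5×1 = 126
E: 9×2 + 7×0 + 7×2 + 5×1 + 6×4 + 5×2 = 71
F: 9×1 + 7×3 + 7×0 + 5×3 + 6×0 + 5×4 = 65

B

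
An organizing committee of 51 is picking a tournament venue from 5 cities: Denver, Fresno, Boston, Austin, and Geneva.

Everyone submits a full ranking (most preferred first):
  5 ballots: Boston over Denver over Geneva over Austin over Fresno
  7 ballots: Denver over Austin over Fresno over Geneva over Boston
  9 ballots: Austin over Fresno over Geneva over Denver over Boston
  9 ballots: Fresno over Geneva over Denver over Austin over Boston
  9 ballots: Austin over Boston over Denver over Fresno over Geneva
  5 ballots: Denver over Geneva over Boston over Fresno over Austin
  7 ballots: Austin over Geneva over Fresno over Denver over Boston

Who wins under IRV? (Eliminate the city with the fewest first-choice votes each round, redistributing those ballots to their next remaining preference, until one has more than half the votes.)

Denver

Round 1: Denver 12, Fresno 9, Boston 5, Austin 25, Geneva 0. Geneva eliminated.
Round 2: Denver 12, Fresno 9, Boston 5, Austin 25. Boston eliminated.
Round 3: Denver 17, Fresno 9, Austin 25. Fresno eliminated.
Round 4: Denver 26, Austin 25. Denver has a majority (≥26).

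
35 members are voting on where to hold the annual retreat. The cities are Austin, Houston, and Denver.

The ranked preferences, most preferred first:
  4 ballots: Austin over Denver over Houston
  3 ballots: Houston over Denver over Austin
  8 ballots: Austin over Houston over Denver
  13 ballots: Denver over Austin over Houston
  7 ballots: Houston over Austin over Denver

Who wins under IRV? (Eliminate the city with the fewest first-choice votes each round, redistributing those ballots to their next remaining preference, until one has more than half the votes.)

Austin

Round 1: Austin 12, Houston 10, Denver 13. Houston eliminated.
Round 2: Austin 19, Denver 16. Austin has a majority (≥18).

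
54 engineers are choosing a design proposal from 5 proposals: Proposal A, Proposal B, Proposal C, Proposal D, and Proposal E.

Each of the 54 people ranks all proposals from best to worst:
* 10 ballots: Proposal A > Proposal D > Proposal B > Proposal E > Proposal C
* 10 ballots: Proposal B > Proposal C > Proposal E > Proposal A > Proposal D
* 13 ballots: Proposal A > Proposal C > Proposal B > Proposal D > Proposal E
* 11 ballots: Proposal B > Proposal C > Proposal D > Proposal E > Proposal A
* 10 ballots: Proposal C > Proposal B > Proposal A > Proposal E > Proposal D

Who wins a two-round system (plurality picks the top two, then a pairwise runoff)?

Proposal B

Round 1 first-place votes: Proposal A 23, Proposal B 21, Proposal C 10, Proposal D 0, Proposal E 0. Proposal A and Proposal B advance.
Runoff: Proposal A is ranked above Proposal B on 23 ballots, Proposal B above Proposal A on 31.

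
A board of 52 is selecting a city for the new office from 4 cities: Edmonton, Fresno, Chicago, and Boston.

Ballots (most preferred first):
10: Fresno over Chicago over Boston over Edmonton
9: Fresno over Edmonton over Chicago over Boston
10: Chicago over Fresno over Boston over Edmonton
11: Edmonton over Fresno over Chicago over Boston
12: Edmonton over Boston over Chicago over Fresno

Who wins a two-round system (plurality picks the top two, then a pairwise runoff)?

Fresno

Round 1 first-place votes: Edmonton 23, Fresno 19, Chicago 10, Boston 0. Edmonton and Fresno advance.
Runoff: Edmonton is ranked above Fresno on 23 ballots, Fresno above Edmonton on 29.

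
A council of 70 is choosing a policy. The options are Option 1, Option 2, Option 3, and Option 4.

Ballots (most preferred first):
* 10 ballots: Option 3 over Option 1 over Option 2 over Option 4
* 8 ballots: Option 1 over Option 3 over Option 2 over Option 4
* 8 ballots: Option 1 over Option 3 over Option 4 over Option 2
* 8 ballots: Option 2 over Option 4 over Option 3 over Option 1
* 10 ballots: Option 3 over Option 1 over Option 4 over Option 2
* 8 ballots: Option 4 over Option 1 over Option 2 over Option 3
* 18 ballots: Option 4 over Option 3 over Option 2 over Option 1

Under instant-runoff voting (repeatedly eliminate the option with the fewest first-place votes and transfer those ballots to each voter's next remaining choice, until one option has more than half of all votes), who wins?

Option 3

Round 1: Option 1 16, Option 2 8, Option 3 20, Option 4 26. Option 2 eliminated.
Round 2: Option 1 16, Option 3 20, Option 4 34. Option 1 eliminated.
Round 3: Option 3 36, Option 4 34. Option 3 has a majority (≥36).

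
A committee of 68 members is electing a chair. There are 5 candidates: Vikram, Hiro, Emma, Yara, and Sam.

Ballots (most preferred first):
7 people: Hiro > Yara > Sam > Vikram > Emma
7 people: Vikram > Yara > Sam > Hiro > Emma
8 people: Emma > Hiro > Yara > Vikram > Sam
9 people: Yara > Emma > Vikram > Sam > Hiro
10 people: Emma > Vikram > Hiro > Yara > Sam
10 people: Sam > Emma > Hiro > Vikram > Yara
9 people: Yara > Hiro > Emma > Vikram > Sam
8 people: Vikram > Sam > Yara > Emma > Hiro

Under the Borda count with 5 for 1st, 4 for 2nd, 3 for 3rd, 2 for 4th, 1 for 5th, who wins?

Vikram: 7×2 + 7×5 + 8×2 + 9×3 + 10×4 + 10×2 + 9×2 + 8×5 = 210
Hiro: 7×5 + 7×2 + 8×4 + 9×1 + 10×3 + 10×3 + 9×4 + 8×1 = 194
Emma: 7×1 + 7×1 + 8×5 + 9×4 + 10×5 + 10×4 + 9×3 + 8×2 = 223
Yara: 7×4 + 7×4 + 8×3 + 9×5 + 10×2 + 10×1 + 9×5 + 8×3 = 224
Sam: 7×3 + 7×3 + 8×1 + 9×2 + 10×1 + 10×5 + 9×1 + 8×4 = 169

Yara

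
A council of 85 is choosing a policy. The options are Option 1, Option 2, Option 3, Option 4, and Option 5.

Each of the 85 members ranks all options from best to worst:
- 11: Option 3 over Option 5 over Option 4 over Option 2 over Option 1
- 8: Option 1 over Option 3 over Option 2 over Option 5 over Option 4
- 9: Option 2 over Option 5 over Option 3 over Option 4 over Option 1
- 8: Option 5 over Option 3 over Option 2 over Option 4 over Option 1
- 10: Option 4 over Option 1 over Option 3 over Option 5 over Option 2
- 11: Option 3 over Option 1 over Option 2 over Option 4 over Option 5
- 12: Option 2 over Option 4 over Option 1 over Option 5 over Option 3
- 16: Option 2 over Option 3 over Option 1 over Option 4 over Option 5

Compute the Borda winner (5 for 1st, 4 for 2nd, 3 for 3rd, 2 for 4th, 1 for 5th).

Option 3

Option 1: 11×1 + 8×5 + 9×1 + 8×1 + 10×4 + 11×4 + 12×3 + 16×3 = 236
Option 2: 11×2 + 8×3 + 9×5 + 8×3 + 10×1 + 11×3 + 12×5 + 16×5 = 298
Option 3: 11×5 + 8×4 + 9×3 + 8×4 + 10×3 + 11×5 + 12×1 + 16×4 = 307
Option 4: 11×3 + 8×1 + 9×2 + 8×2 + 10×5 + 11×2 + 12×4 + 16×2 = 227
Option 5: 11×4 + 8×2 + 9×4 + 8×5 + 10×2 + 11×1 + 12×2 + 16×1 = 207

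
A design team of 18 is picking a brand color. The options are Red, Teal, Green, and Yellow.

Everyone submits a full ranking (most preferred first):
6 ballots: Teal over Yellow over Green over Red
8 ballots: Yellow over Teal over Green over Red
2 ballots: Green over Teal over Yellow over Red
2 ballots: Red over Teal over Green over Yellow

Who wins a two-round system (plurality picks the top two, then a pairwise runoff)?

Teal

Round 1 first-place votes: Red 2, Teal 6, Green 2, Yellow 8. Yellow and Teal advance.
Runoff: Yellow is ranked above Teal on 8 ballots, Teal above Yellow on 10.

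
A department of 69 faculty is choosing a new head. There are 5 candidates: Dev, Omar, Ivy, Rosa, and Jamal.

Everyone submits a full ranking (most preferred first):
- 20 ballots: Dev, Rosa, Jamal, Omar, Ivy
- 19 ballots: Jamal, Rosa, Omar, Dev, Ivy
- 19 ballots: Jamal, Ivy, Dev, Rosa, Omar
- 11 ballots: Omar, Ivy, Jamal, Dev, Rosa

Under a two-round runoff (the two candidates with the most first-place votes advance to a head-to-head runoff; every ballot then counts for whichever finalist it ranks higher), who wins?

Jamal

Round 1 first-place votes: Dev 20, Omar 11, Ivy 0, Rosa 0, Jamal 38. Jamal and Dev advance.
Runoff: Jamal is ranked above Dev on 49 ballots, Dev above Jamal on 20.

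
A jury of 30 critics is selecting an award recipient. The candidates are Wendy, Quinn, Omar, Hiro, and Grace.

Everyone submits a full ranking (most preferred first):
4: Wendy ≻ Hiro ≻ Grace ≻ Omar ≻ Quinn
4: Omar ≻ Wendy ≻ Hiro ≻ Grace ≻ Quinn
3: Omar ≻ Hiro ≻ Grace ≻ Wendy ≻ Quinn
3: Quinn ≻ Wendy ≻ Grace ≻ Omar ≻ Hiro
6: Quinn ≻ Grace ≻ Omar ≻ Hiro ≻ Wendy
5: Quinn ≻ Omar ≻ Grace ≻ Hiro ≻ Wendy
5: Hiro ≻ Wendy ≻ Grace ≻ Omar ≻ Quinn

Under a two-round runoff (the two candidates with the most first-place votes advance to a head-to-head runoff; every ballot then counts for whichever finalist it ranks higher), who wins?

Round 1 first-place votes: Wendy 4, Quinn 14, Omar 7, Hiro 5, Grace 0. Quinn and Omar advance.
Runoff: Quinn is ranked above Omar on 14 ballots, Omar above Quinn on 16.

Omar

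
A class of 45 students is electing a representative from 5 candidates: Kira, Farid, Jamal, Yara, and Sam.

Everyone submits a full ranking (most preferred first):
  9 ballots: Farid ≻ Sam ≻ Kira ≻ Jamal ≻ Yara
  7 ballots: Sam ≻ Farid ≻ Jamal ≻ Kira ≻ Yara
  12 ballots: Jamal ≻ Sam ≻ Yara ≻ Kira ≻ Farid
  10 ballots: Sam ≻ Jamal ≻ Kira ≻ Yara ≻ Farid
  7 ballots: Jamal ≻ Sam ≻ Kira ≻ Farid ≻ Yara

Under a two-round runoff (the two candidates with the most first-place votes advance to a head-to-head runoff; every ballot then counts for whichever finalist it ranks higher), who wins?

Sam

Round 1 first-place votes: Kira 0, Farid 9, Jamal 19, Yara 0, Sam 17. Jamal and Sam advance.
Runoff: Jamal is ranked above Sam on 19 ballots, Sam above Jamal on 26.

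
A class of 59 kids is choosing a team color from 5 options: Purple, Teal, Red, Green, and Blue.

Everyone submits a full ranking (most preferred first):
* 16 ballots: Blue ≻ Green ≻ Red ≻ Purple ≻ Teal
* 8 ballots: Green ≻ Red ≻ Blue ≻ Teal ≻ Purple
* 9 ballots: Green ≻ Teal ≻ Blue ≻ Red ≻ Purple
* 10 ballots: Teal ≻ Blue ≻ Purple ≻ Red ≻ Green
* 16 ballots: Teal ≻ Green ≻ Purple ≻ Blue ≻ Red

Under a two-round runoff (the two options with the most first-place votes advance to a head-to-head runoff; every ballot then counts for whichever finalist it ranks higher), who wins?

Green

Round 1 first-place votes: Purple 0, Teal 26, Red 0, Green 17, Blue 16. Teal and Green advance.
Runoff: Teal is ranked above Green on 26 ballots, Green above Teal on 33.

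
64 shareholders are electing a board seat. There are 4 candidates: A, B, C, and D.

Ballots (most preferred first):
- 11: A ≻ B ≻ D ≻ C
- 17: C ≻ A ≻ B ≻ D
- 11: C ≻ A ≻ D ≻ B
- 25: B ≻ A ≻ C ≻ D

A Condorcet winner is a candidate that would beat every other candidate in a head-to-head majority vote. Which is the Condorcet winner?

A

A vs B: 39–25
A vs C: 36–28
A vs D: 64–0
A beats every other candidate.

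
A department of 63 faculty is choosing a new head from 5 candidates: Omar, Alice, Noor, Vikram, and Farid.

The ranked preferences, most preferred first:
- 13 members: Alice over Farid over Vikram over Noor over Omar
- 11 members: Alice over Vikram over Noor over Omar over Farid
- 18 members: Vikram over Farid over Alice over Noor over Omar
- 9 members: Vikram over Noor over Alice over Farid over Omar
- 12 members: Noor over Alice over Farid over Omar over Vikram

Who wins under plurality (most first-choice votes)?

First-place votes: Omar 0, Alice 24, Noor 12, Vikram 27, Farid 0.

Vikram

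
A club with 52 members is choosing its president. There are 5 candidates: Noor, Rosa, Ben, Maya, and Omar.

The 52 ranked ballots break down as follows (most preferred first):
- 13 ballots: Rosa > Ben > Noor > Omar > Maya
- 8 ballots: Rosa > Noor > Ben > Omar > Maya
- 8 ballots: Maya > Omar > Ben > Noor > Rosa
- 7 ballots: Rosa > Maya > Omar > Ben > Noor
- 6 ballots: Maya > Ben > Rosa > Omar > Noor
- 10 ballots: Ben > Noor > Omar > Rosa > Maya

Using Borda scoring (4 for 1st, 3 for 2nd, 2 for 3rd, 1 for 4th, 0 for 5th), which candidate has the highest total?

Ben

Noor: 13×2 + 8×3 + 8×1 + 7×0 + 6×0 + 10×3 = 88
Rosa: 13×4 + 8×4 + 8×0 + 7×4 + 6×2 + 10×1 = 134
Ben: 13×3 + 8×2 + 8×2 + 7×1 + 6×3 + 10×4 = 136
Maya: 13×0 + 8×0 + 8×4 + 7×3 + 6×4 + 10×0 = 77
Omar: 13×1 + 8×1 + 8×3 + 7×2 + 6×1 + 10×2 = 85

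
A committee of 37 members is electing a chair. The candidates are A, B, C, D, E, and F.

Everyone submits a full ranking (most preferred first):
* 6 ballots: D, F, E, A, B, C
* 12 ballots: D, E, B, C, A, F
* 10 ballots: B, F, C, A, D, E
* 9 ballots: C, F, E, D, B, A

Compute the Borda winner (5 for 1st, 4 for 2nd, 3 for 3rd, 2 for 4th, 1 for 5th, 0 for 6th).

A: 6×2 + 12×1 + 10×2 + 9×0 = 44
B: 6×1 + 12×3 + 10×5 + 9×1 = 101
C: 6×0 + 12×2 + 10×3 + 9×5 = 99
D: 6×5 + 12×5 + 10×1 + 9×2 = 118
E: 6×3 + 12×4 + 10×0 + 9×3 = 93
F: 6×4 + 12×0 + 10×4 + 9×4 = 100

D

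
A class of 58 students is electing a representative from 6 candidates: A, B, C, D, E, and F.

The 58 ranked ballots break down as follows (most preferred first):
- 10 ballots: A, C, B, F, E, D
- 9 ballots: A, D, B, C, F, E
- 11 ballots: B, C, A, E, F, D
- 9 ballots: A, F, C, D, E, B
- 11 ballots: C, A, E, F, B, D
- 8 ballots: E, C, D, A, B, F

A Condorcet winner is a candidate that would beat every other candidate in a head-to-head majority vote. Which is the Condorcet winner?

C vs A: 30–28
C vs B: 38–20
C vs D: 49–9
C vs E: 50–8
C vs F: 49–9
C beats every other candidate.

C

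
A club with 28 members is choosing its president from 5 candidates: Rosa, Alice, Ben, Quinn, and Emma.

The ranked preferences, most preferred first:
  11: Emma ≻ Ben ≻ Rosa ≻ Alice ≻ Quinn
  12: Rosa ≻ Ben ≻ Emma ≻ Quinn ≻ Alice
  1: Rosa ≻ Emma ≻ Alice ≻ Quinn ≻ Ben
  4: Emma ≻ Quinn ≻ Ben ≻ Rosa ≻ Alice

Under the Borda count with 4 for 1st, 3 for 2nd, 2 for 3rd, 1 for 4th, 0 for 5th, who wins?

Emma

Rosa: 11×2 + 12×4 + 1×4 + 4×1 = 78
Alice: 11×1 + 12×0 + 1×2 + 4×0 = 13
Ben: 11×3 + 12×3 + 1×0 + 4×2 = 77
Quinn: 11×0 + 12×1 + 1×1 + 4×3 = 25
Emma: 11×4 + 12×2 + 1×3 + 4×4 = 87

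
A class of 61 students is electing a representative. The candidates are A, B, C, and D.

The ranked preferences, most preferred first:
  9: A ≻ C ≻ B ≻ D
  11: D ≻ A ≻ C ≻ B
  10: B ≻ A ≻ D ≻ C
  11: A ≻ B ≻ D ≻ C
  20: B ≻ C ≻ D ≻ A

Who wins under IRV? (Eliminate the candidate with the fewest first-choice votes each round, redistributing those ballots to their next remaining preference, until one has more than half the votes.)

A

Round 1: A 20, B 30, C 0, D 11. C eliminated.
Round 2: A 20, B 30, D 11. D eliminated.
Round 3: A 31, B 30. A has a majority (≥31).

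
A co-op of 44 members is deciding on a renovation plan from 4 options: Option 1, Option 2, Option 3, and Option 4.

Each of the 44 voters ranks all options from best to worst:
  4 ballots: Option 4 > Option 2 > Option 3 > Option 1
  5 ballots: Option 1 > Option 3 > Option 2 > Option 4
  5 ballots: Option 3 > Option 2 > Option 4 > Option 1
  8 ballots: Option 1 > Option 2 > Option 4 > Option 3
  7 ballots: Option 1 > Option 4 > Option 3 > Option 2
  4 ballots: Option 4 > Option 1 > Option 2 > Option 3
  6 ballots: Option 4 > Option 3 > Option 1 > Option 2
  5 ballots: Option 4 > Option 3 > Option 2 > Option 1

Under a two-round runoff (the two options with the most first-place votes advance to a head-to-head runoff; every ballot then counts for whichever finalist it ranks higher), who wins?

Round 1 first-place votes: Option 1 20, Option 2 0, Option 3 5, Option 4 19. Option 1 and Option 4 advance.
Runoff: Option 1 is ranked above Option 4 on 20 ballots, Option 4 above Option 1 on 24.

Option 4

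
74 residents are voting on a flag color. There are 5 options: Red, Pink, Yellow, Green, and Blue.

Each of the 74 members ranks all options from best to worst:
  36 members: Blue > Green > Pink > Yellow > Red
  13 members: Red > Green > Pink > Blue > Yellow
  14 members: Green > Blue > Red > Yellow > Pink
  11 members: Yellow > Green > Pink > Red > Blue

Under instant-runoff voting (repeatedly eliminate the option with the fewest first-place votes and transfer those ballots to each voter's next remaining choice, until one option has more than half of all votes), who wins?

Green

Round 1: Red 13, Pink 0, Yellow 11, Green 14, Blue 36. Pink eliminated.
Round 2: Red 13, Yellow 11, Green 14, Blue 36. Yellow eliminated.
Round 3: Red 13, Green 25, Blue 36. Red eliminated.
Round 4: Green 38, Blue 36. Green has a majority (≥38).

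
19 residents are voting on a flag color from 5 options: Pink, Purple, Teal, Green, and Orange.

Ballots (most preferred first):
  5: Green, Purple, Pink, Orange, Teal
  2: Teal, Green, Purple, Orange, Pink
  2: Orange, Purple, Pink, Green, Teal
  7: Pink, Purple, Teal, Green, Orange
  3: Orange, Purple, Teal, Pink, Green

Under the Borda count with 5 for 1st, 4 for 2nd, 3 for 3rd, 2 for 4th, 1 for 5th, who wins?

Pink: 5×3 + 2×1 + 2×3 + 7×5 + 3×2 = 64
Purple: 5×4 + 2×3 + 2×4 + 7×4 + 3×4 = 74
Teal: 5×1 + 2×5 + 2×1 + 7×3 + 3×3 = 47
Green: 5×5 + 2×4 + 2×2 + 7×2 + 3×1 = 54
Orange: 5×2 + 2×2 + 2×5 + 7×1 + 3×5 = 46

Purple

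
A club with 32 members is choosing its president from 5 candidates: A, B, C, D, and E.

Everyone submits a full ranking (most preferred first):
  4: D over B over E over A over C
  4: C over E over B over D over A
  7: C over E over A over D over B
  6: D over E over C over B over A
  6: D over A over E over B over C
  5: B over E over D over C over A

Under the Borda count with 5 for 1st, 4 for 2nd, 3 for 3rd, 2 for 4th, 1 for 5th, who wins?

E

A: 4×2 + 4×1 + 7×3 + 6×1 + 6×4 + 5×1 = 68
B: 4×4 + 4×3 + 7×1 + 6×2 + 6×2 + 5×5 = 84
C: 4×1 + 4×5 + 7×5 + 6×3 + 6×1 + 5×2 = 93
D: 4×5 + 4×2 + 7×2 + 6×5 + 6×5 + 5×3 = 117
E: 4×3 + 4×4 + 7×4 + 6×4 + 6×3 + 5×4 = 118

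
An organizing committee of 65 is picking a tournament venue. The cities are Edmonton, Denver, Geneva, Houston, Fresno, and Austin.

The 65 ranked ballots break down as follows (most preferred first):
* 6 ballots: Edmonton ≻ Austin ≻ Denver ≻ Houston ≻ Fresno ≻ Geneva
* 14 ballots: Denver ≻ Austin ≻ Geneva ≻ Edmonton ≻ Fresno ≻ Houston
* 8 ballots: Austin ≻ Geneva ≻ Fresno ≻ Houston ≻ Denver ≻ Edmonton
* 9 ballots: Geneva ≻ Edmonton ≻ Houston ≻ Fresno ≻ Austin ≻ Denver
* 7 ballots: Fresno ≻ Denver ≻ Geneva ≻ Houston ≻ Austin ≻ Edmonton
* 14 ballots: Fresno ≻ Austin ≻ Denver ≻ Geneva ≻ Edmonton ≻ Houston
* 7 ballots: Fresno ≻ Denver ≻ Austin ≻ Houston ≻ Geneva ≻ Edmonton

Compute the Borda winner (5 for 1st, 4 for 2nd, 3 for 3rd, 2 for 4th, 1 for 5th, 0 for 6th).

Austin

Edmonton: 6×5 + 14×2 + 8×0 + 9×4 + 7×0 + 14×1 + 7×0 = 108
Denver: 6×3 + 14×5 + 8×1 + 9×0 + 7×4 + 14×3 + 7×4 = 194
Geneva: 6×0 + 14×3 + 8×4 + 9×5 + 7×3 + 14×2 + 7×1 = 175
Houston: 6×2 + 14×0 + 8×2 + 9×3 + 7×2 + 14×0 + 7×2 = 83
Fresno: 6×1 + 14×1 + 8×3 + 9×2 + 7×5 + 14×5 + 7×5 = 202
Austin: 6×4 + 14×4 + 8×5 + 9×1 + 7×1 + 14×4 + 7×3 = 213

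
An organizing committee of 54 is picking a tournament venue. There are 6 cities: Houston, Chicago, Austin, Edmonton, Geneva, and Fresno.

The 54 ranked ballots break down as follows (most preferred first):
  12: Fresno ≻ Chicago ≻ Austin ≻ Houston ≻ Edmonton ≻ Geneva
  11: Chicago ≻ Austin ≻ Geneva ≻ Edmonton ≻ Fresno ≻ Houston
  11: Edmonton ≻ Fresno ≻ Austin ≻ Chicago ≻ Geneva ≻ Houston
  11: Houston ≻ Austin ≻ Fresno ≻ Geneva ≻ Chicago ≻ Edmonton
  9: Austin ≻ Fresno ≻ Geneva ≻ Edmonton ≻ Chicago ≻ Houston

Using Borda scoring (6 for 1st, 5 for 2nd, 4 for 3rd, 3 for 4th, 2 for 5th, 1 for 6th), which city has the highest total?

Houston: 12×3 + 11×1 + 11×1 + 11×6 + 9×1 = 133
Chicago: 12×5 + 11×6 + 11×3 + 11×2 + 9×2 = 199
Austin: 12×4 + 11×5 + 11×4 + 11×5 + 9×6 = 256
Edmonton: 12×2 + 11×3 + 11×6 + 11×1 + 9×3 = 161
Geneva: 12×1 + 11×4 + 11×2 + 11×3 + 9×4 = 147
Fresno: 12×6 + 11×2 + 11×5 + 11×4 + 9×5 = 238

Austin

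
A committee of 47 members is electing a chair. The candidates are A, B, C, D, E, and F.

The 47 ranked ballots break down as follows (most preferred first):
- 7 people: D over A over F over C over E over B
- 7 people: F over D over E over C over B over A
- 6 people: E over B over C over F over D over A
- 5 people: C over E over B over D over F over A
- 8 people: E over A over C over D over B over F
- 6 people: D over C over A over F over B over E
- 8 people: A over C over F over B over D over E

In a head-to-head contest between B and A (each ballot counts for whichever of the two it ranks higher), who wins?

B is ranked above A on 18 ballots; A above B on 29.

A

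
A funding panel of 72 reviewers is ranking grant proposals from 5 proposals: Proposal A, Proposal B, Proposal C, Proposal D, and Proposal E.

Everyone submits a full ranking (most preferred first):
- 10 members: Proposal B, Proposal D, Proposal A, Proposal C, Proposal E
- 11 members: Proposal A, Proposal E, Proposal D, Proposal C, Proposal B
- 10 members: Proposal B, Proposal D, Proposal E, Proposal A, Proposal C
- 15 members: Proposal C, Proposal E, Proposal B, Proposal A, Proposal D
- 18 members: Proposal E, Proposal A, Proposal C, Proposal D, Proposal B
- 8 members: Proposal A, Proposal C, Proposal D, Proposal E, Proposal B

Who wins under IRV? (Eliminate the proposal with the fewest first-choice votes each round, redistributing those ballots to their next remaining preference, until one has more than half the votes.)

Proposal E

Round 1: Proposal A 19, Proposal B 20, Proposal C 15, Proposal D 0, Proposal E 18. Proposal D eliminated.
Round 2: Proposal A 19, Proposal B 20, Proposal C 15, Proposal E 18. Proposal C eliminated.
Round 3: Proposal A 19, Proposal B 20, Proposal E 33. Proposal A eliminated.
Round 4: Proposal B 20, Proposal E 52. Proposal E has a majority (≥37).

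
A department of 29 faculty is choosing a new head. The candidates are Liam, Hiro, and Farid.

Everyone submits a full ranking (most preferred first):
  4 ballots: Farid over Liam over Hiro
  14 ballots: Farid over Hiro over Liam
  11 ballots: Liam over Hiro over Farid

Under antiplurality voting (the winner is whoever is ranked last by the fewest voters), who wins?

Last-place votes: Liam 14, Hiro 4, Farid 11.

Hiro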